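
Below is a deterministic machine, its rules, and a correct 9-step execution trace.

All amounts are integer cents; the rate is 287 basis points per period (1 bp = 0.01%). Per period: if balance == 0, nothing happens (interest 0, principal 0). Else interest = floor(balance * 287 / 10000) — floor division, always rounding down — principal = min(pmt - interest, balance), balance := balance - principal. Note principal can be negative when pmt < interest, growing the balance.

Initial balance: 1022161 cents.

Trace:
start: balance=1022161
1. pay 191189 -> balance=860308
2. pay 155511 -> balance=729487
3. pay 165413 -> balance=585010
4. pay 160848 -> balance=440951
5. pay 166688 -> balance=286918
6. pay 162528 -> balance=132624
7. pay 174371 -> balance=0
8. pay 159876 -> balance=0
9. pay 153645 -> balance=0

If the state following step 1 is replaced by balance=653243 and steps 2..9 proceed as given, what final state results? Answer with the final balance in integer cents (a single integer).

0

state after step 1 := balance=653243
2. pay 155511 -> balance=516480
3. pay 165413 -> balance=365889
4. pay 160848 -> balance=215542
5. pay 166688 -> balance=55040
6. pay 162528 -> balance=0
7. pay 174371 -> balance=0
8. pay 159876 -> balance=0
9. pay 153645 -> balance=0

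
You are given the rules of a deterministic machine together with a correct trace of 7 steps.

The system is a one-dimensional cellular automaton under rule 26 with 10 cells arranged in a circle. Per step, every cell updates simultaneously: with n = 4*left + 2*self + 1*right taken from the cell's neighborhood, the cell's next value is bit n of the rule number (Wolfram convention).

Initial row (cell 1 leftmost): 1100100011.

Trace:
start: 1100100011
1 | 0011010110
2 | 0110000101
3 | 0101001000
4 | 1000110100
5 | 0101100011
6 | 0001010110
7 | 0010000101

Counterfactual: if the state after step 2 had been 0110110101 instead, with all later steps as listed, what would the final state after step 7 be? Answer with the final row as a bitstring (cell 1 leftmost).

1000000100

state after step 2 := 0110110101
3 | 0100100000
4 | 1011010000
5 | 0010001001
6 | 1101010110
7 | 1000000100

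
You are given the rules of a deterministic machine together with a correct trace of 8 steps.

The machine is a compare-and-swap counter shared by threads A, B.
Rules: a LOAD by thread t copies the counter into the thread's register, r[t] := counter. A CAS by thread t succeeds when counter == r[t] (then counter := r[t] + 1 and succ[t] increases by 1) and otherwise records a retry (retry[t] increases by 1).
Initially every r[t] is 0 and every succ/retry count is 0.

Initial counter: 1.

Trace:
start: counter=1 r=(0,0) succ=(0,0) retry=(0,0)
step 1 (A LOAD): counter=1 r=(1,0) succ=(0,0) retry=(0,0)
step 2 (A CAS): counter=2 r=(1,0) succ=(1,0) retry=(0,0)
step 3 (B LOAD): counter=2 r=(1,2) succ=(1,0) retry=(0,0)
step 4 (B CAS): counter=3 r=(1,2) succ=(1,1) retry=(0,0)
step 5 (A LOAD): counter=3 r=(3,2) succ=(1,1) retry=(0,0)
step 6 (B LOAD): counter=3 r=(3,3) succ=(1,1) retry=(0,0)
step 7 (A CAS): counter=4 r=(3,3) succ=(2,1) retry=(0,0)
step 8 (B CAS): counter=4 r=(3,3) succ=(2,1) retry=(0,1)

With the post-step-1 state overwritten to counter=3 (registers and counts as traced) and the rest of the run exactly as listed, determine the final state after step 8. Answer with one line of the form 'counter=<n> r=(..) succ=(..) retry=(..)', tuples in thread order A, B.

counter=5 r=(4,4) succ=(1,1) retry=(1,1)

state after step 1 := counter=3 r=(1,0) succ=(0,0) retry=(0,0)
step 2 (A CAS): counter=3 r=(1,0) succ=(0,0) retry=(1,0)
step 3 (B LOAD): counter=3 r=(1,3) succ=(0,0) retry=(1,0)
step 4 (B CAS): counter=4 r=(1,3) succ=(0,1) retry=(1,0)
step 5 (A LOAD): counter=4 r=(4,3) succ=(0,1) retry=(1,0)
step 6 (B LOAD): counter=4 r=(4,4) succ=(0,1) retry=(1,0)
step 7 (A CAS): counter=5 r=(4,4) succ=(1,1) retry=(1,0)
step 8 (B CAS): counter=5 r=(4,4) succ=(1,1) retry=(1,1)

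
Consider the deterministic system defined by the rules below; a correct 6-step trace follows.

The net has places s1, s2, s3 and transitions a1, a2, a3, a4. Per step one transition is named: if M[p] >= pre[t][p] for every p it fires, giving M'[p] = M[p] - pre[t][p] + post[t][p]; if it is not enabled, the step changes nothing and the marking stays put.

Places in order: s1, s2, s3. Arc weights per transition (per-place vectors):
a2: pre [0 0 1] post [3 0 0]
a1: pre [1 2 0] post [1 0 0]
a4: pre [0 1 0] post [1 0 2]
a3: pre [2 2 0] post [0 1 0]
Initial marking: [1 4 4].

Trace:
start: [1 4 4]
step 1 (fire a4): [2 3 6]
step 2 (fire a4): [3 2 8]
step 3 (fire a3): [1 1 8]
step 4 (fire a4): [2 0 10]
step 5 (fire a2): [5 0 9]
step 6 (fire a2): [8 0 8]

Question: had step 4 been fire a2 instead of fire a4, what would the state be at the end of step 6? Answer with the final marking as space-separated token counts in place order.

10 1 5

(re-executing from step 4 with the substitution; state before step 4: [1 1 8])
step 4 (fire a2): [4 1 7]
step 5 (fire a2): [7 1 6]
step 6 (fire a2): [10 1 5]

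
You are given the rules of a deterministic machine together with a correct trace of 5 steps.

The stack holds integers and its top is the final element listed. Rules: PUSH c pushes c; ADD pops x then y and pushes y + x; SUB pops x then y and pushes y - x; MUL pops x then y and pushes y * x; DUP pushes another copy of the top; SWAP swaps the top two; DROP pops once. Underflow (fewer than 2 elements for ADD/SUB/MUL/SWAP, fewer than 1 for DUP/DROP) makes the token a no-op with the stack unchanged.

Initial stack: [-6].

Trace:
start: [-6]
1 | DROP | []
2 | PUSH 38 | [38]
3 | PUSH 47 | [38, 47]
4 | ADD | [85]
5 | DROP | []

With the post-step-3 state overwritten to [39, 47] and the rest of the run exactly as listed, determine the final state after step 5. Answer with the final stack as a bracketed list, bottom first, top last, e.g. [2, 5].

[]

state after step 3 := [39, 47]
4 | ADD | [86]
5 | DROP | []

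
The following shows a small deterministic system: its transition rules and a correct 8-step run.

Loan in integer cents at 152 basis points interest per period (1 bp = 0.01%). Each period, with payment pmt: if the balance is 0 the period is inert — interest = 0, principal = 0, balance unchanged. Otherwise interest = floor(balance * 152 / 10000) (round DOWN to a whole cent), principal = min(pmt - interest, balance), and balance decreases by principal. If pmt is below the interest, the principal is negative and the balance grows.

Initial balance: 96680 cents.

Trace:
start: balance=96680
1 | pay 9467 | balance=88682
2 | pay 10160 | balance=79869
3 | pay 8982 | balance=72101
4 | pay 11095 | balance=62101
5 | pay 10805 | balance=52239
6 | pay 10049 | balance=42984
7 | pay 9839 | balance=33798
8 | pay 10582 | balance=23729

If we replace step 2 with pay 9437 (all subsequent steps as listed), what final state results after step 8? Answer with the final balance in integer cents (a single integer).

24521

(re-executing from step 2 with the substitution; state before step 2: balance=88682)
2 | pay 9437 | balance=80592
3 | pay 8982 | balance=72834
4 | pay 11095 | balance=62846
5 | pay 10805 | balance=52996
6 | pay 10049 | balance=43752
7 | pay 9839 | balance=34578
8 | pay 10582 | balance=24521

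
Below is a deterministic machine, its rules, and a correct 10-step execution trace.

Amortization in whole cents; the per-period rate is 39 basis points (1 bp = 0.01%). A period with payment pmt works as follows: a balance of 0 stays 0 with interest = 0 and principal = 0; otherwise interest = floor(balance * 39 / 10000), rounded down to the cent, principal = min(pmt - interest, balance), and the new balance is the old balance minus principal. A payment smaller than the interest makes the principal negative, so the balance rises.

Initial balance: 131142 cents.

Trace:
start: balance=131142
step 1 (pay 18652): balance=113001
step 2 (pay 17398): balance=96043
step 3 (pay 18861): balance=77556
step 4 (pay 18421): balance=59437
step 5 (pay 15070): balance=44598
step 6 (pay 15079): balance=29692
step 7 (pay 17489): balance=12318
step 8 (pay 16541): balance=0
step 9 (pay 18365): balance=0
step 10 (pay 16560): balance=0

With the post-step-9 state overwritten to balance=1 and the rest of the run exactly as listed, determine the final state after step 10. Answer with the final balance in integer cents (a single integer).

0

state after step 9 := balance=1
step 10 (pay 16560): balance=0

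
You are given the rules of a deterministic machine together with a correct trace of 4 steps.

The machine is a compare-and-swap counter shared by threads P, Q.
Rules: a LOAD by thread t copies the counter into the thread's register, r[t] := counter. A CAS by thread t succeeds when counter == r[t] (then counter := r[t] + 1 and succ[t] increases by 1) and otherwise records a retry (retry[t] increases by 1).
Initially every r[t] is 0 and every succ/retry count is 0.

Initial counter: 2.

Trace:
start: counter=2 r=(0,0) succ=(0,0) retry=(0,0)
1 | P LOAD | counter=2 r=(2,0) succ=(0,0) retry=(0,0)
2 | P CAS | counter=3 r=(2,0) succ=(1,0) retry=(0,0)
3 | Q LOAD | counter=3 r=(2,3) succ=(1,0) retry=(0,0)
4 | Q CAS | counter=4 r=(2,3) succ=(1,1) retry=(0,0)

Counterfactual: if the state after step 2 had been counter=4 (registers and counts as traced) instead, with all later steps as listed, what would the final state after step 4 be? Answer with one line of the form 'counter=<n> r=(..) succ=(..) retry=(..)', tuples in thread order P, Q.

state after step 2 := counter=4 r=(2,0) succ=(1,0) retry=(0,0)
3 | Q LOAD | counter=4 r=(2,4) succ=(1,0) retry=(0,0)
4 | Q CAS | counter=5 r=(2,4) succ=(1,1) retry=(0,0)

counter=5 r=(2,4) succ=(1,1) retry=(0,0)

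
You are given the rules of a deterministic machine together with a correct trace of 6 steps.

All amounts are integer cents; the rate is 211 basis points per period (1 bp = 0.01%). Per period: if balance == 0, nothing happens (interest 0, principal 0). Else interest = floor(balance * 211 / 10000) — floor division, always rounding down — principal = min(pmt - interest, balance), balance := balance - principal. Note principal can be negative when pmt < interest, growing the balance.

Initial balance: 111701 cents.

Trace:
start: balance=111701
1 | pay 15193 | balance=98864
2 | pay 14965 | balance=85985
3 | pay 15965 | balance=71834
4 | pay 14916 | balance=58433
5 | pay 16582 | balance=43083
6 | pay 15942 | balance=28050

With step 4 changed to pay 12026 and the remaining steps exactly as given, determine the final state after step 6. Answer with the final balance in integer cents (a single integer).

(re-executing from step 4 with the substitution; state before step 4: balance=71834)
4 | pay 12026 | balance=61323
5 | pay 16582 | balance=46034
6 | pay 15942 | balance=31063

31063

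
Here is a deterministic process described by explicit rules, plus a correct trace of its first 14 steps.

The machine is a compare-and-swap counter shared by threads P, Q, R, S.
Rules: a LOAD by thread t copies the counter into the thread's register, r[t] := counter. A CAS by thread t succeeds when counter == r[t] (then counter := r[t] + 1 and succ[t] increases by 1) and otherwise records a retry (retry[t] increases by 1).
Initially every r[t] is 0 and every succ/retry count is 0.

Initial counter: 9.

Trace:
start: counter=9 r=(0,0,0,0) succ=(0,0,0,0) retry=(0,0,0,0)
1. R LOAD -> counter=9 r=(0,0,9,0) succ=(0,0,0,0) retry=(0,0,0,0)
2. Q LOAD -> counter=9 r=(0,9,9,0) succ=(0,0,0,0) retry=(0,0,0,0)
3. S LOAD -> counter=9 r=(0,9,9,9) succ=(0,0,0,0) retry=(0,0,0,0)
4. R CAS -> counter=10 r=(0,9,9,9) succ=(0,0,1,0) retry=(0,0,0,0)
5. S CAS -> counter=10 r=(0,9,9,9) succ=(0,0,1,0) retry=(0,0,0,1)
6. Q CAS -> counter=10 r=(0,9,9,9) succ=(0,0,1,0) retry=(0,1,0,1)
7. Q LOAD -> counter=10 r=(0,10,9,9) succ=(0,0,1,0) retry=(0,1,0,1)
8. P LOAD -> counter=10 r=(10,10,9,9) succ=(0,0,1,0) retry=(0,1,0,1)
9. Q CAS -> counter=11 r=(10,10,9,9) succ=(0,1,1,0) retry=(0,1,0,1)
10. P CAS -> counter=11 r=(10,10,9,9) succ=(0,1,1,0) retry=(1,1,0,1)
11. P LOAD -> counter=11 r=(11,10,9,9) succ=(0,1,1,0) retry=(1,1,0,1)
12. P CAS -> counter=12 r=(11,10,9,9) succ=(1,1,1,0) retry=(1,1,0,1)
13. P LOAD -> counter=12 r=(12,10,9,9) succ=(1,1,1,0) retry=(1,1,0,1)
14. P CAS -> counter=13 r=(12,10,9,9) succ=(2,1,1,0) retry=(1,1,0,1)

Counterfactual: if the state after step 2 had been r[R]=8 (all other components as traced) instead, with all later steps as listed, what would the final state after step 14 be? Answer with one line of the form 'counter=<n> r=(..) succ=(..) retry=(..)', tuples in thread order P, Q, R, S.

counter=13 r=(12,10,8,9) succ=(2,1,0,1) retry=(1,1,1,0)

state after step 2 := counter=9 r=(0,9,8,0) succ=(0,0,0,0) retry=(0,0,0,0)
3. S LOAD -> counter=9 r=(0,9,8,9) succ=(0,0,0,0) retry=(0,0,0,0)
4. R CAS -> counter=9 r=(0,9,8,9) succ=(0,0,0,0) retry=(0,0,1,0)
5. S CAS -> counter=10 r=(0,9,8,9) succ=(0,0,0,1) retry=(0,0,1,0)
6. Q CAS -> counter=10 r=(0,9,8,9) succ=(0,0,0,1) retry=(0,1,1,0)
7. Q LOAD -> counter=10 r=(0,10,8,9) succ=(0,0,0,1) retry=(0,1,1,0)
8. P LOAD -> counter=10 r=(10,10,8,9) succ=(0,0,0,1) retry=(0,1,1,0)
9. Q CAS -> counter=11 r=(10,10,8,9) succ=(0,1,0,1) retry=(0,1,1,0)
10. P CAS -> counter=11 r=(10,10,8,9) succ=(0,1,0,1) retry=(1,1,1,0)
11. P LOAD -> counter=11 r=(11,10,8,9) succ=(0,1,0,1) retry=(1,1,1,0)
12. P CAS -> counter=12 r=(11,10,8,9) succ=(1,1,0,1) retry=(1,1,1,0)
13. P LOAD -> counter=12 r=(12,10,8,9) succ=(1,1,0,1) retry=(1,1,1,0)
14. P CAS -> counter=13 r=(12,10,8,9) succ=(2,1,0,1) retry=(1,1,1,0)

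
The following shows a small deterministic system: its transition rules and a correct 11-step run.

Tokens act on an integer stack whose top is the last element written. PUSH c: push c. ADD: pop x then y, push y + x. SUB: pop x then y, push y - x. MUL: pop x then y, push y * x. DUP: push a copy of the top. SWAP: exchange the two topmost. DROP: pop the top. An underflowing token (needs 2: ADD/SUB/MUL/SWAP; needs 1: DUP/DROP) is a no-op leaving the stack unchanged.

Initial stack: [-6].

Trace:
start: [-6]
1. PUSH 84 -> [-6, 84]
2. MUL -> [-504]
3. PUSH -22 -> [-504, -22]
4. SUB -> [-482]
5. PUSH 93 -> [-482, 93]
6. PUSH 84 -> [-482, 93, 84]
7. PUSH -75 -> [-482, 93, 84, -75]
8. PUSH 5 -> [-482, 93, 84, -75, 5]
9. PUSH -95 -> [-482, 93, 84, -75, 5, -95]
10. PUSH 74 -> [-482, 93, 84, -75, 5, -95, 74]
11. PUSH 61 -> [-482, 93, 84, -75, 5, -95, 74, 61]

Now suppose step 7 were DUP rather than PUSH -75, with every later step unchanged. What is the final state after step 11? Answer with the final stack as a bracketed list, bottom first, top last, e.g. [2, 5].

(re-executing from step 7 with the substitution; state before step 7: [-482, 93, 84])
7. DUP -> [-482, 93, 84, 84]
8. PUSH 5 -> [-482, 93, 84, 84, 5]
9. PUSH -95 -> [-482, 93, 84, 84, 5, -95]
10. PUSH 74 -> [-482, 93, 84, 84, 5, -95, 74]
11. PUSH 61 -> [-482, 93, 84, 84, 5, -95, 74, 61]

[-482, 93, 84, 84, 5, -95, 74, 61]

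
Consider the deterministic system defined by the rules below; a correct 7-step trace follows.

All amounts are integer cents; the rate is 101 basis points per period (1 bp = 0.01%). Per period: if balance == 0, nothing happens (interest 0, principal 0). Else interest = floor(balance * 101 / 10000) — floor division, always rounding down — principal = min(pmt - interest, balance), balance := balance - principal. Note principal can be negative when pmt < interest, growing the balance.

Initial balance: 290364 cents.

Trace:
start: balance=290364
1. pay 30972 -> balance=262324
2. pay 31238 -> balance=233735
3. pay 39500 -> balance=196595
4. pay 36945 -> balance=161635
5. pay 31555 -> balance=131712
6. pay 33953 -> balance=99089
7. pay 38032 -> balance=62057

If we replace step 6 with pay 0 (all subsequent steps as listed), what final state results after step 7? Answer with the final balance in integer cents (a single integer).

(re-executing from step 6 with the substitution; state before step 6: balance=131712)
6. pay 0 -> balance=133042
7. pay 38032 -> balance=96353

96353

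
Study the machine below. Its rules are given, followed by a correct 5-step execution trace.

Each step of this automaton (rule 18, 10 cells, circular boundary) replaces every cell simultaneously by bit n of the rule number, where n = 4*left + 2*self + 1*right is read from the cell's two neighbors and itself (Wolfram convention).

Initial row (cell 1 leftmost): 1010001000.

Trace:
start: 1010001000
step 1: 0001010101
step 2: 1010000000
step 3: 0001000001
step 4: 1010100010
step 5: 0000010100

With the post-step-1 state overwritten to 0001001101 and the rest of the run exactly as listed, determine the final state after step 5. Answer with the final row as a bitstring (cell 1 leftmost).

state after step 1 := 0001001101
step 2: 1010110000
step 3: 0000001001
step 4: 1000010110
step 5: 0100100000

0100100000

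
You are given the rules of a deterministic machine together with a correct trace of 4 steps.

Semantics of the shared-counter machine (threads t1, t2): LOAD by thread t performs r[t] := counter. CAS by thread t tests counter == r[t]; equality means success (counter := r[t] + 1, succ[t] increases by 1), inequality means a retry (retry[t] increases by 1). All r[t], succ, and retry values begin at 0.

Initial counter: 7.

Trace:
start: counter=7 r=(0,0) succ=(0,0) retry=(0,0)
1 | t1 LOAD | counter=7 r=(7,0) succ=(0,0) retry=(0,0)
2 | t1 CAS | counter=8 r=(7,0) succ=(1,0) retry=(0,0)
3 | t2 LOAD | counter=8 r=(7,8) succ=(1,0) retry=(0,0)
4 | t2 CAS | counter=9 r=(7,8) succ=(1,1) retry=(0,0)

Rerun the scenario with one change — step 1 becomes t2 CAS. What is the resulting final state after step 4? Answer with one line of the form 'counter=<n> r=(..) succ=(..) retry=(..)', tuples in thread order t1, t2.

counter=8 r=(0,7) succ=(0,1) retry=(1,1)

(re-executing from step 1 with the substitution; state before step 1: counter=7 r=(0,0) succ=(0,0) retry=(0,0))
1 | t2 CAS | counter=7 r=(0,0) succ=(0,0) retry=(0,1)
2 | t1 CAS | counter=7 r=(0,0) succ=(0,0) retry=(1,1)
3 | t2 LOAD | counter=7 r=(0,7) succ=(0,0) retry=(1,1)
4 | t2 CAS | counter=8 r=(0,7) succ=(0,1) retry=(1,1)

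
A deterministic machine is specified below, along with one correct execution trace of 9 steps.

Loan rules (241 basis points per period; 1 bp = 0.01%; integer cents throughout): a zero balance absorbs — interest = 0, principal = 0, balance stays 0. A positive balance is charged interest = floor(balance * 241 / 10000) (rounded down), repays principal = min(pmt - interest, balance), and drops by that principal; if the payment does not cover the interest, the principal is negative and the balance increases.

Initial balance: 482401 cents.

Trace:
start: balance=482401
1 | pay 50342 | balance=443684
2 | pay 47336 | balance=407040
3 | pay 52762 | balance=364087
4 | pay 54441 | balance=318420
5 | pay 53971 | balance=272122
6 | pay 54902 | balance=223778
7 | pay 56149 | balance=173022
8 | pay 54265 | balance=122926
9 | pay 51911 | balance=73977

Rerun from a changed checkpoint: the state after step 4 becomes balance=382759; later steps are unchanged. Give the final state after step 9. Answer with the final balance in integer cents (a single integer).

state after step 4 := balance=382759
5 | pay 53971 | balance=338012
6 | pay 54902 | balance=291256
7 | pay 56149 | balance=242126
8 | pay 54265 | balance=193696
9 | pay 51911 | balance=146453

146453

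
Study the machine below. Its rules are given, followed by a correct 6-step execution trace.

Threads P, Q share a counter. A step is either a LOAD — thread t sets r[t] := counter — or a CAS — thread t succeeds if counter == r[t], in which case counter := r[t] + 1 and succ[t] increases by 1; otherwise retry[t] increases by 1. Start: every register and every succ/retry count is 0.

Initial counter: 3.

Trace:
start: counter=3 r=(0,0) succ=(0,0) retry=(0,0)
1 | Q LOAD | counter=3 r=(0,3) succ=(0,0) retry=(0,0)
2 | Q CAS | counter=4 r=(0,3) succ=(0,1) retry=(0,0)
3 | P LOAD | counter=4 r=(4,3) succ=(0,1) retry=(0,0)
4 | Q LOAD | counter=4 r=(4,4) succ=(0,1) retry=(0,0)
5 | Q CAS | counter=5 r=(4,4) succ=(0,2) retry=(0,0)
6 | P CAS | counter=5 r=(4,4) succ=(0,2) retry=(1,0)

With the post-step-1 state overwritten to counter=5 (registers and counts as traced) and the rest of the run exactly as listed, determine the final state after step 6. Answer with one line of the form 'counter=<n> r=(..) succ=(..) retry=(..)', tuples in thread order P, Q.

state after step 1 := counter=5 r=(0,3) succ=(0,0) retry=(0,0)
2 | Q CAS | counter=5 r=(0,3) succ=(0,0) retry=(0,1)
3 | P LOAD | counter=5 r=(5,3) succ=(0,0) retry=(0,1)
4 | Q LOAD | counter=5 r=(5,5) succ=(0,0) retry=(0,1)
5 | Q CAS | counter=6 r=(5,5) succ=(0,1) retry=(0,1)
6 | P CAS | counter=6 r=(5,5) succ=(0,1) retry=(1,1)

counter=6 r=(5,5) succ=(0,1) retry=(1,1)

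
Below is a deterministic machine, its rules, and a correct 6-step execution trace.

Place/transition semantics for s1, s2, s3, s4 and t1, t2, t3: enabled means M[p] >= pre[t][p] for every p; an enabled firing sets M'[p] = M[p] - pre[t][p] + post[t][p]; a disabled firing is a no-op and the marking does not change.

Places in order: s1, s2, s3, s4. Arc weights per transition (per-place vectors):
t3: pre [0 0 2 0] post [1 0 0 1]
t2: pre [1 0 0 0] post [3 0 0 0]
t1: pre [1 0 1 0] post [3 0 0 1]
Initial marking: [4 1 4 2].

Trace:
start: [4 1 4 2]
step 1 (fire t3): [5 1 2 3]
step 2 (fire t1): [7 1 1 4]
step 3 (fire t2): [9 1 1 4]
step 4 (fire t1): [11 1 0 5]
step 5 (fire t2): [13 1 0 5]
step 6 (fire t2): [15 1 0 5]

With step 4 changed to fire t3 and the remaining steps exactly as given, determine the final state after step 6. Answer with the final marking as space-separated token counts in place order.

(re-executing from step 4 with the substitution; state before step 4: [9 1 1 4])
step 4 (fire t3): [9 1 1 4]
step 5 (fire t2): [11 1 1 4]
step 6 (fire t2): [13 1 1 4]

13 1 1 4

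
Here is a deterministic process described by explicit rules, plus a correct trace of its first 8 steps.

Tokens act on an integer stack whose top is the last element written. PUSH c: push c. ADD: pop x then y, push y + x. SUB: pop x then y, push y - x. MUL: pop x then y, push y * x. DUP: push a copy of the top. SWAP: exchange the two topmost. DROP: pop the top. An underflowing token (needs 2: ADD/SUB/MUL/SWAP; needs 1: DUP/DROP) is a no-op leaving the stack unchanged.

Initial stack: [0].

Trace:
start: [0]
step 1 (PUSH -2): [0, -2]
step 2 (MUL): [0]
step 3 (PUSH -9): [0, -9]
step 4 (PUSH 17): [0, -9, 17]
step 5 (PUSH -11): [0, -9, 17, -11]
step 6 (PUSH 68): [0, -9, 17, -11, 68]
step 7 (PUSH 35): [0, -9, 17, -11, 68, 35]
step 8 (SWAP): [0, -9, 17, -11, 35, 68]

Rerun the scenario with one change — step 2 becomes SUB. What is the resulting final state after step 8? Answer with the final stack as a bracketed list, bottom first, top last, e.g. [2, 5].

(re-executing from step 2 with the substitution; state before step 2: [0, -2])
step 2 (SUB): [2]
step 3 (PUSH -9): [2, -9]
step 4 (PUSH 17): [2, -9, 17]
step 5 (PUSH -11): [2, -9, 17, -11]
step 6 (PUSH 68): [2, -9, 17, -11, 68]
step 7 (PUSH 35): [2, -9, 17, -11, 68, 35]
step 8 (SWAP): [2, -9, 17, -11, 35, 68]

[2, -9, 17, -11, 35, 68]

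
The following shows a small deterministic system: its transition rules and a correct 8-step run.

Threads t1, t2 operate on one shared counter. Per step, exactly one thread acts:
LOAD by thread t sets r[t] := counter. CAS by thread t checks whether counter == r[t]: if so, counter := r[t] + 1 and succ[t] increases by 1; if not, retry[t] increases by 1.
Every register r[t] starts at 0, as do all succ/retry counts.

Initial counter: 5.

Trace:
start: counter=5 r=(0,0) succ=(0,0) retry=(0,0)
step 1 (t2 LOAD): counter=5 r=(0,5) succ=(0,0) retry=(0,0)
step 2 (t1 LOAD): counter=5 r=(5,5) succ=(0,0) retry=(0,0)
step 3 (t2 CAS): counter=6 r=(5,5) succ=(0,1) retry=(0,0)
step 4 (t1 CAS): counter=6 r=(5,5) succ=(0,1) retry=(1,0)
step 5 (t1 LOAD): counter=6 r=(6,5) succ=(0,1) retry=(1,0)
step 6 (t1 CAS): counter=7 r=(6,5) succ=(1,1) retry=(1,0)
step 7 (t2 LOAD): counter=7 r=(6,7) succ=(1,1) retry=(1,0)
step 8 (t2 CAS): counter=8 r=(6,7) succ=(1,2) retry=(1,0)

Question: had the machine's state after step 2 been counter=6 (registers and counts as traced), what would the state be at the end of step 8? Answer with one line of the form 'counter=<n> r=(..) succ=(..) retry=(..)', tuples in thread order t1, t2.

state after step 2 := counter=6 r=(5,5) succ=(0,0) retry=(0,0)
step 3 (t2 CAS): counter=6 r=(5,5) succ=(0,0) retry=(0,1)
step 4 (t1 CAS): counter=6 r=(5,5) succ=(0,0) retry=(1,1)
step 5 (t1 LOAD): counter=6 r=(6,5) succ=(0,0) retry=(1,1)
step 6 (t1 CAS): counter=7 r=(6,5) succ=(1,0) retry=(1,1)
step 7 (t2 LOAD): counter=7 r=(6,7) succ=(1,0) retry=(1,1)
step 8 (t2 CAS): counter=8 r=(6,7) succ=(1,1) retry=(1,1)

counter=8 r=(6,7) succ=(1,1) retry=(1,1)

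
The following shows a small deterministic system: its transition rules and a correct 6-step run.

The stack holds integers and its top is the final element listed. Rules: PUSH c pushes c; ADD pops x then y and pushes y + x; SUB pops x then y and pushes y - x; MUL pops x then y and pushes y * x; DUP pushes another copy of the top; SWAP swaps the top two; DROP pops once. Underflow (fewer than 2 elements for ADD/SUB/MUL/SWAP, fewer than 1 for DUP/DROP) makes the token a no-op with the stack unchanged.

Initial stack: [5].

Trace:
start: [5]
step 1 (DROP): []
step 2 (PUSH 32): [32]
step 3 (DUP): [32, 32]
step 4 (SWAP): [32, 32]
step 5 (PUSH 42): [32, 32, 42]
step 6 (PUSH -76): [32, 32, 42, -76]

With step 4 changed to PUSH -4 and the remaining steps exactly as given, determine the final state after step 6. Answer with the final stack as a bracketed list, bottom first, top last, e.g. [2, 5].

[32, 32, -4, 42, -76]

(re-executing from step 4 with the substitution; state before step 4: [32, 32])
step 4 (PUSH -4): [32, 32, -4]
step 5 (PUSH 42): [32, 32, -4, 42]
step 6 (PUSH -76): [32, 32, -4, 42, -76]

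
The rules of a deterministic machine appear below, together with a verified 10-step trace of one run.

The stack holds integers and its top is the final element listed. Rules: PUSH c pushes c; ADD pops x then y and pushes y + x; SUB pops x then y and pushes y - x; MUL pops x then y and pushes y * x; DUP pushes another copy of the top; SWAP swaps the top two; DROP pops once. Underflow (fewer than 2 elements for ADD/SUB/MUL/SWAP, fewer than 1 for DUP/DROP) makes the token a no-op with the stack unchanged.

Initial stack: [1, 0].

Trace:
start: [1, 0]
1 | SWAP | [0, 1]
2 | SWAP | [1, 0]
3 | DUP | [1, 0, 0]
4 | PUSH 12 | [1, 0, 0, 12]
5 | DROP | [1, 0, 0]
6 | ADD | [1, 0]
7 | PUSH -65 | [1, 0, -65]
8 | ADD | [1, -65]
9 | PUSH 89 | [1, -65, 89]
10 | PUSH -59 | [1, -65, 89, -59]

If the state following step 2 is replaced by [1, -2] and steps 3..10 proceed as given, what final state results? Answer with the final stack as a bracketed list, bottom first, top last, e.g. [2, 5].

state after step 2 := [1, -2]
3 | DUP | [1, -2, -2]
4 | PUSH 12 | [1, -2, -2, 12]
5 | DROP | [1, -2, -2]
6 | ADD | [1, -4]
7 | PUSH -65 | [1, -4, -65]
8 | ADD | [1, -69]
9 | PUSH 89 | [1, -69, 89]
10 | PUSH -59 | [1, -69, 89, -59]

[1, -69, 89, -59]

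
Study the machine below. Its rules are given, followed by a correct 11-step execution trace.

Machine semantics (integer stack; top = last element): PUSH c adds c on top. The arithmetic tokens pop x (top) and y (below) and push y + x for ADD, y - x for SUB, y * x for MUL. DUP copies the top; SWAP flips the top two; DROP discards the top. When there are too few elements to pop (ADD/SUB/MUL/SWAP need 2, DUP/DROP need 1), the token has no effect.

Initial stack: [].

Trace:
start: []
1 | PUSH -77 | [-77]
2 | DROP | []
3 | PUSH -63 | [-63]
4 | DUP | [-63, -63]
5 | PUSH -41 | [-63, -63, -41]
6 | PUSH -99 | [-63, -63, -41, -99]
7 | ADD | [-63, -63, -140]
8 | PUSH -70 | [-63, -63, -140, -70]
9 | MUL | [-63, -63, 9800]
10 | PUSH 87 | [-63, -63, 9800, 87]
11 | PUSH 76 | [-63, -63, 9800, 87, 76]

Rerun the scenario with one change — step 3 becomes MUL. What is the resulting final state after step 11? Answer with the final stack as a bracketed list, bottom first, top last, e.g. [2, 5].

[9800, 87, 76]

(re-executing from step 3 with the substitution; state before step 3: [])
3 | MUL | []
4 | DUP | []
5 | PUSH -41 | [-41]
6 | PUSH -99 | [-41, -99]
7 | ADD | [-140]
8 | PUSH -70 | [-140, -70]
9 | MUL | [9800]
10 | PUSH 87 | [9800, 87]
11 | PUSH 76 | [9800, 87, 76]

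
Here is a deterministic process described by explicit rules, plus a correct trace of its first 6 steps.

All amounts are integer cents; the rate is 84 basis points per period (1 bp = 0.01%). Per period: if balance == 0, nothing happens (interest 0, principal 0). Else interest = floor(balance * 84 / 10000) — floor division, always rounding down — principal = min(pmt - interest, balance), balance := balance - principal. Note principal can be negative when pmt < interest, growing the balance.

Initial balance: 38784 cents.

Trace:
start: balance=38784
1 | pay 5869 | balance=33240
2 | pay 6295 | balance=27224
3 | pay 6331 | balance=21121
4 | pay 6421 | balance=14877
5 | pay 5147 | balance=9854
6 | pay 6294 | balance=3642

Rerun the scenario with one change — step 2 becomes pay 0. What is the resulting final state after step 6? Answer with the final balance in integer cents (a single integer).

(re-executing from step 2 with the substitution; state before step 2: balance=33240)
2 | pay 0 | balance=33519
3 | pay 6331 | balance=27469
4 | pay 6421 | balance=21278
5 | pay 5147 | balance=16309
6 | pay 6294 | balance=10151

10151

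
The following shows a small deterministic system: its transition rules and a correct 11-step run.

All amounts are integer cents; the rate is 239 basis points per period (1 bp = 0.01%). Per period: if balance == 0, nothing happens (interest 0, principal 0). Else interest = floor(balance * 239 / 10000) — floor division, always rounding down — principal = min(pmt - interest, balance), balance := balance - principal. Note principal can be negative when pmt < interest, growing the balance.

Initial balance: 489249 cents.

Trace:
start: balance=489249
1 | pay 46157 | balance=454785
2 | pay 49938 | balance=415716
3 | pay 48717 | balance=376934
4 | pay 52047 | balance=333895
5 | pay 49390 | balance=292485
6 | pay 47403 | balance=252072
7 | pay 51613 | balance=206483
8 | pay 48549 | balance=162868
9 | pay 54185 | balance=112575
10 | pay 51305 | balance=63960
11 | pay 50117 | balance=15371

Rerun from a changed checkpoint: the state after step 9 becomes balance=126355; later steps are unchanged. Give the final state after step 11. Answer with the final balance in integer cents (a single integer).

state after step 9 := balance=126355
10 | pay 51305 | balance=78069
11 | pay 50117 | balance=29817

29817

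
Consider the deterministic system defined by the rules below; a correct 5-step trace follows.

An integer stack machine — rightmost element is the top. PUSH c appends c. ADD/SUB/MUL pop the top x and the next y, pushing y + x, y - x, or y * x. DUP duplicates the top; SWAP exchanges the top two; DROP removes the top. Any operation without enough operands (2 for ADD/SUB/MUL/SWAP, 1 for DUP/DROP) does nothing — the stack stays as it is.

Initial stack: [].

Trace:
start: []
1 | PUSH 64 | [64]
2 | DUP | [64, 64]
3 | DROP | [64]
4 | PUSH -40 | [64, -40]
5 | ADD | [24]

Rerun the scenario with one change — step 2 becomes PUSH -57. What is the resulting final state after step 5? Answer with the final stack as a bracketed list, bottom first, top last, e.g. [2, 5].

(re-executing from step 2 with the substitution; state before step 2: [64])
2 | PUSH -57 | [64, -57]
3 | DROP | [64]
4 | PUSH -40 | [64, -40]
5 | ADD | [24]

[24]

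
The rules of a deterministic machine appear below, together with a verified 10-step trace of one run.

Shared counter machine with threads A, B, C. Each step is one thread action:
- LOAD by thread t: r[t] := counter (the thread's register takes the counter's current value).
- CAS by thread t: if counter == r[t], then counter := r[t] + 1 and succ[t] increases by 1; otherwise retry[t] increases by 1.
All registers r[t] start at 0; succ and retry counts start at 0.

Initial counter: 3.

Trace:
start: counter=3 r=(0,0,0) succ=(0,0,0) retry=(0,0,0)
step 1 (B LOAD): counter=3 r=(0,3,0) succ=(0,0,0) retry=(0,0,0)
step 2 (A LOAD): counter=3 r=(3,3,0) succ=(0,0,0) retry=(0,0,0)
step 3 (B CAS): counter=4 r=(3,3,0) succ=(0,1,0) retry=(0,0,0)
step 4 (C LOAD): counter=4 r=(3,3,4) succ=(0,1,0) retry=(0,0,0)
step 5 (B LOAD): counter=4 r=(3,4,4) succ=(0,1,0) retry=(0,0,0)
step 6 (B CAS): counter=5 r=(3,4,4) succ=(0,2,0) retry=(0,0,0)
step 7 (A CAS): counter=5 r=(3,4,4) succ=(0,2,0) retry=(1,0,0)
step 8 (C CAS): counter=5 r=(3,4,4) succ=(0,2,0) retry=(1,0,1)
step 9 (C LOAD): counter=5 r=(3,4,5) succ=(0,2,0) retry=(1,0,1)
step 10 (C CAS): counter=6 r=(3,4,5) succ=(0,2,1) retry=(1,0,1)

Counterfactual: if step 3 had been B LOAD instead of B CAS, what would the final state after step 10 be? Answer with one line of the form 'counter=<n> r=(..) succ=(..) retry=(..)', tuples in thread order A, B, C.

(re-executing from step 3 with the substitution; state before step 3: counter=3 r=(3,3,0) succ=(0,0,0) retry=(0,0,0))
step 3 (B LOAD): counter=3 r=(3,3,0) succ=(0,0,0) retry=(0,0,0)
step 4 (C LOAD): counter=3 r=(3,3,3) succ=(0,0,0) retry=(0,0,0)
step 5 (B LOAD): counter=3 r=(3,3,3) succ=(0,0,0) retry=(0,0,0)
step 6 (B CAS): counter=4 r=(3,3,3) succ=(0,1,0) retry=(0,0,0)
step 7 (A CAS): counter=4 r=(3,3,3) succ=(0,1,0) retry=(1,0,0)
step 8 (C CAS): counter=4 r=(3,3,3) succ=(0,1,0) retry=(1,0,1)
step 9 (C LOAD): counter=4 r=(3,3,4) succ=(0,1,0) retry=(1,0,1)
step 10 (C CAS): counter=5 r=(3,3,4) succ=(0,1,1) retry=(1,0,1)

counter=5 r=(3,3,4) succ=(0,1,1) retry=(1,0,1)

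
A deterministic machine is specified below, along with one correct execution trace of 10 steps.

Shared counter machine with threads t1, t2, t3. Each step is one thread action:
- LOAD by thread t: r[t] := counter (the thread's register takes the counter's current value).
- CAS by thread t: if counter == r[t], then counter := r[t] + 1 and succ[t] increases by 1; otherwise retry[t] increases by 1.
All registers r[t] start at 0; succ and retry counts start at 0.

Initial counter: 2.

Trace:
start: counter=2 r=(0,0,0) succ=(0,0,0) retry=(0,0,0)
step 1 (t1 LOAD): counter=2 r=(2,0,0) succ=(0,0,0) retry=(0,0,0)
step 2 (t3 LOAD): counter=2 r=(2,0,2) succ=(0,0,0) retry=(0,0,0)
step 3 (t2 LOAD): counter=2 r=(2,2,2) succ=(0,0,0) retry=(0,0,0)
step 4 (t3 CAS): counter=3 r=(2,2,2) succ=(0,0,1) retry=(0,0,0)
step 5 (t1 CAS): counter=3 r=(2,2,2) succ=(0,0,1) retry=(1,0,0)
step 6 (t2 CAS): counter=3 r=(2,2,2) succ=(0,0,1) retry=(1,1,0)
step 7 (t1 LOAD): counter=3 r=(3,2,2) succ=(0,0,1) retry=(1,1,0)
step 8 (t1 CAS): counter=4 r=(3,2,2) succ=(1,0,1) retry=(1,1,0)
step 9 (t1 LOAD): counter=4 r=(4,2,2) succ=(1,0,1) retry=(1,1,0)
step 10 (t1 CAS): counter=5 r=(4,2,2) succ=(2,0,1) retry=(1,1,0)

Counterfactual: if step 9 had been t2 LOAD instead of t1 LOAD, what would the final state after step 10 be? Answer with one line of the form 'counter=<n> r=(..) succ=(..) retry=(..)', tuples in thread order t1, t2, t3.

counter=4 r=(3,4,2) succ=(1,0,1) retry=(2,1,0)

(re-executing from step 9 with the substitution; state before step 9: counter=4 r=(3,2,2) succ=(1,0,1) retry=(1,1,0))
step 9 (t2 LOAD): counter=4 r=(3,4,2) succ=(1,0,1) retry=(1,1,0)
step 10 (t1 CAS): counter=4 r=(3,4,2) succ=(1,0,1) retry=(2,1,0)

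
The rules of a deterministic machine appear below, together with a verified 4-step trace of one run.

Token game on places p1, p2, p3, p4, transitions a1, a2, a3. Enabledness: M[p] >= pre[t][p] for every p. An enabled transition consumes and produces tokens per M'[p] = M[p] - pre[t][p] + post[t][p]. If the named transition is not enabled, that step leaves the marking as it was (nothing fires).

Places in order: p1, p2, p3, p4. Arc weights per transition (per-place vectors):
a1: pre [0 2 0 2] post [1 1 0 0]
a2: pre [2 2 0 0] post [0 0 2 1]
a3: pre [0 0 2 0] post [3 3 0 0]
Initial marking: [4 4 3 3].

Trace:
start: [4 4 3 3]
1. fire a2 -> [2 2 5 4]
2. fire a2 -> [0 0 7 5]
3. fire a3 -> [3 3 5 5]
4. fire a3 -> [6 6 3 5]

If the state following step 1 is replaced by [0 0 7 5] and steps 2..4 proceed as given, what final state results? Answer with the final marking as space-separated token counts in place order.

6 6 3 5

state after step 1 := [0 0 7 5]
2. fire a2 -> [0 0 7 5]
3. fire a3 -> [3 3 5 5]
4. fire a3 -> [6 6 3 5]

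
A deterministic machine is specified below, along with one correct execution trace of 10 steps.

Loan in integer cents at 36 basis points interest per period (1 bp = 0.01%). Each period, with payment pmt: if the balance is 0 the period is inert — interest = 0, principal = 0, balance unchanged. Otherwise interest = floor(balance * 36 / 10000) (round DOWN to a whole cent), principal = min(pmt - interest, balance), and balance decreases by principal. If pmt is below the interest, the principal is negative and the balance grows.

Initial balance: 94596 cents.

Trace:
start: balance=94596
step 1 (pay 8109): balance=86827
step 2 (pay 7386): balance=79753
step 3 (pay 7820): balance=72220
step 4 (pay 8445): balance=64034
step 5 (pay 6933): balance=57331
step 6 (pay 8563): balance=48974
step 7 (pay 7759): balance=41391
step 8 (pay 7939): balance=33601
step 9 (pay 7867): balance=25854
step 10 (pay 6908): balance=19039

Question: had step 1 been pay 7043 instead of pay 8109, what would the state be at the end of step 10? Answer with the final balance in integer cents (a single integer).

(re-executing from step 1 with the substitution; state before step 1: balance=94596)
step 1 (pay 7043): balance=87893
step 2 (pay 7386): balance=80823
step 3 (pay 7820): balance=73293
step 4 (pay 8445): balance=65111
step 5 (pay 6933): balance=58412
step 6 (pay 8563): balance=50059
step 7 (pay 7759): balance=42480
step 8 (pay 7939): balance=34693
step 9 (pay 7867): balance=26950
step 10 (pay 6908): balance=20139

20139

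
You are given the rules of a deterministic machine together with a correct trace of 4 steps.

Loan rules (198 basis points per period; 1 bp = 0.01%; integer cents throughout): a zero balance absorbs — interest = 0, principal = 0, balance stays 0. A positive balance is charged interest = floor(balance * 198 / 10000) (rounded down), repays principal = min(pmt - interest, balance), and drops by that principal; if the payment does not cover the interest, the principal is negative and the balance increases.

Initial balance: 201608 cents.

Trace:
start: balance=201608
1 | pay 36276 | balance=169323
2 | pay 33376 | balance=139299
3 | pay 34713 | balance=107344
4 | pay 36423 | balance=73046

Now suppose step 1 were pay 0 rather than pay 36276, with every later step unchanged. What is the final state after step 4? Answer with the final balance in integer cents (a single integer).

(re-executing from step 1 with the substitution; state before step 1: balance=201608)
1 | pay 0 | balance=205599
2 | pay 33376 | balance=176293
3 | pay 34713 | balance=145070
4 | pay 36423 | balance=111519

111519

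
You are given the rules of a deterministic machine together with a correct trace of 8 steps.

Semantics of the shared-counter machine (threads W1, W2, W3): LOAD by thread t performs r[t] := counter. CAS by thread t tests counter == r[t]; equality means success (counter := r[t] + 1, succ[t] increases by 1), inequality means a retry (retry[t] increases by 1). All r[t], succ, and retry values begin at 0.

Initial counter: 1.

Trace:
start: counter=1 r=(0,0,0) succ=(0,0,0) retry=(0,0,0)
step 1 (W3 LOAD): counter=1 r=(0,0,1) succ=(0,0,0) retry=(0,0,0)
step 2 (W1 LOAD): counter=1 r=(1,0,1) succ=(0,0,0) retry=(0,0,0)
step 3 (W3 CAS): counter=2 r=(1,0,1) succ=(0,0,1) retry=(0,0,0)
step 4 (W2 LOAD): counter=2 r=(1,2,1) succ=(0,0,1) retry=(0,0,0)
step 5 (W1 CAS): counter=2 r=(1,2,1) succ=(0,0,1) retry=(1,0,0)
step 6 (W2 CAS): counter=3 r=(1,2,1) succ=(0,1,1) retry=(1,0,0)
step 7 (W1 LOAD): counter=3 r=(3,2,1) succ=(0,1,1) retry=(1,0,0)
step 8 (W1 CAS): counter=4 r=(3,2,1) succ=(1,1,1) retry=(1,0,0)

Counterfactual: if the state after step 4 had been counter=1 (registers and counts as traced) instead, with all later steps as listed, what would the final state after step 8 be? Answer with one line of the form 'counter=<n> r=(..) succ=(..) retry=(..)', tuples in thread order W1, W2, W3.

counter=4 r=(3,2,1) succ=(2,1,1) retry=(0,0,0)

state after step 4 := counter=1 r=(1,2,1) succ=(0,0,1) retry=(0,0,0)
step 5 (W1 CAS): counter=2 r=(1,2,1) succ=(1,0,1) retry=(0,0,0)
step 6 (W2 CAS): counter=3 r=(1,2,1) succ=(1,1,1) retry=(0,0,0)
step 7 (W1 LOAD): counter=3 r=(3,2,1) succ=(1,1,1) retry=(0,0,0)
step 8 (W1 CAS): counter=4 r=(3,2,1) succ=(2,1,1) retry=(0,0,0)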